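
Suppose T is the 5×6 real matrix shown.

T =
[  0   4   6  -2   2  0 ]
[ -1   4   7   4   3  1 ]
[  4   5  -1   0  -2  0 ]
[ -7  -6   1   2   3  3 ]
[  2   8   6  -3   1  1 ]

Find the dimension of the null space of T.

2

Row reduce to echelon form.
Swap R1 ↔ R2
R3 ← R3 + (4)·R1: [0, 21, 27, 16, 10, 4]
R4 ← R4 − (7)·R1: [0, -34, -48, -26, -18, -4]
R5 ← R5 + (2)·R1: [0, 16, 20, 5, 7, 3]
R3 ← R3 − (21/4)·R2: [0, 0, -9/2, 53/2, -1/2, 4]
R4 ← R4 + (17/2)·R2: [0, 0, 3, -43, -1, -4]
R5 ← R5 − (4)·R2: [0, 0, -4, 13, -1, 3]
R4 ← R4 + (2/3)·R3: [0, 0, 0, -76/3, -4/3, -4/3]
R5 ← R5 − (8/9)·R3: [0, 0, 0, -95/9, -5/9, -5/9]
R5 ← R5 − (5/12)·R4: [0, 0, 0, 0, 0, 0]
4 nonzero rows, so rank(T) = 4.
T has 6 columns; by rank–nullity, nullity = 6 − 4 = 2.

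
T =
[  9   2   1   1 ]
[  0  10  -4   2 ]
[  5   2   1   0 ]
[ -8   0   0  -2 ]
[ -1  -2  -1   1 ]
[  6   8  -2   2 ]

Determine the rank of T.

Row reduce to echelon form.
R3 ← R3 − (5/9)·R1: [0, 8/9, 4/9, -5/9]
R4 ← R4 + (8/9)·R1: [0, 16/9, 8/9, -10/9]
R5 ← R5 + (1/9)·R1: [0, -16/9, -8/9, 10/9]
R6 ← R6 − (2/3)·R1: [0, 20/3, -8/3, 4/3]
R3 ← R3 − (4/45)·R2: [0, 0, 4/5, -11/15]
R4 ← R4 − (8/45)·R2: [0, 0, 8/5, -22/15]
R5 ← R5 + (8/45)·R2: [0, 0, -8/5, 22/15]
R6 ← R6 − (2/3)·R2: [0, 0, 0, 0]
R4 ← R4 − (2)·R3: [0, 0, 0, 0]
R5 ← R5 + (2)·R3: [0, 0, 0, 0]
Echelon form has 3 nonzero rows, so rank(T) = 3.

3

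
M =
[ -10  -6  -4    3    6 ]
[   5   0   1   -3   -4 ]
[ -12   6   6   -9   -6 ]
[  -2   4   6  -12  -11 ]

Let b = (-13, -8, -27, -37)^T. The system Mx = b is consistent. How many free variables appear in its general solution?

2

Row reduce the augmented matrix [M | b].
R2 ← R2 + (1/2)·R1: [0, -3, -1, -3/2, -1, -29/2]
R3 ← R3 − (6/5)·R1: [0, 66/5, 54/5, -63/5, -66/5, -57/5]
R4 ← R4 − (1/5)·R1: [0, 26/5, 34/5, -63/5, -61/5, -172/5]
R3 ← R3 + (22/5)·R2: [0, 0, 32/5, -96/5, -88/5, -376/5]
R4 ← R4 + (26/15)·R2: [0, 0, 76/15, -76/5, -209/15, -893/15]
R4 ← R4 − (19/24)·R3: [0, 0, 0, 0, 0, 0]
The echelon form has 3 nonzero rows, and every pivot lies in the first 5 columns, so rank(M) = rank([M|b]) = 3.
The system is consistent.
Free variables = (unknowns) − (rank) = 5 − 3 = 2.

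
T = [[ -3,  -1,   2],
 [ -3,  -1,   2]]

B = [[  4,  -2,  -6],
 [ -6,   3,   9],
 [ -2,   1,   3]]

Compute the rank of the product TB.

1

First compute TB:
[[-10,   5,  15],
 [-10,   5,  15]]
Now row reduce the product.
R2 ← R2 − R1: [0, 0, 0]
1 nonzero row, so rank(TB) = 1.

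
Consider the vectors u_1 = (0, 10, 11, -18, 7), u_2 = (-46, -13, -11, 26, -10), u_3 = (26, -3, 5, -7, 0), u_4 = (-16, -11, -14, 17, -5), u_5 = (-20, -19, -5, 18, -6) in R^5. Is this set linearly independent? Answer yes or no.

yes

Form the matrix with these vectors as rows and row reduce.
Swap R1 ↔ R2
R3 ← R3 + (13/23)·R1: [0, -238/23, -28/23, 177/23, -130/23]
R4 ← R4 − (8/23)·R1: [0, -149/23, -234/23, 183/23, -35/23]
R5 ← R5 − (10/23)·R1: [0, -307/23, -5/23, 154/23, -38/23]
R3 ← R3 + (119/115)·R2: [0, 0, 1169/115, -1257/115, 183/115]
R4 ← R4 + (149/230)·R2: [0, 0, -701/230, -426/115, 693/230]
R5 ← R5 + (307/230)·R2: [0, 0, 3327/230, -1993/115, 1769/230]
R4 ← R4 + (701/2338)·R3: [0, 0, 0, -16323/2338, 4080/1169]
R5 ← R5 − (3327/2338)·R3: [0, 0, 0, -4153/2338, 6344/1169]
R5 ← R5 − (4153/16323)·R4: [0, 0, 0, 0, 24696/5441]
5 nonzero rows, so the 5 vectors span a space of dimension 5.
Since 5 = 5, the vectors are linearly independent.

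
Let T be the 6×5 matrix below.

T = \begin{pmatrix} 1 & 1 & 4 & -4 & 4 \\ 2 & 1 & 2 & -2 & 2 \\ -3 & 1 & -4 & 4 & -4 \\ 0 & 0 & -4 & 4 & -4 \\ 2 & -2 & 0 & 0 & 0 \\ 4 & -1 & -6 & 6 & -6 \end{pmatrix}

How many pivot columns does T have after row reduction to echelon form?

3

Row reduce to echelon form.
R2 ← R2 − (2)·R1: [0, -1, -6, 6, -6]
R3 ← R3 + (3)·R1: [0, 4, 8, -8, 8]
R5 ← R5 − (2)·R1: [0, -4, -8, 8, -8]
R6 ← R6 − (4)·R1: [0, -5, -22, 22, -22]
R3 ← R3 + (4)·R2: [0, 0, -16, 16, -16]
R5 ← R5 − (4)·R2: [0, 0, 16, -16, 16]
R6 ← R6 − (5)·R2: [0, 0, 8, -8, 8]
R4 ← R4 − (1/4)·R3: [0, 0, 0, 0, 0]
R5 ← R5 + R3: [0, 0, 0, 0, 0]
R6 ← R6 + (1/2)·R3: [0, 0, 0, 0, 0]
Echelon form has 3 nonzero rows, so rank(T) = 3.
Each nonzero row contributes one pivot column: 3 pivot columns.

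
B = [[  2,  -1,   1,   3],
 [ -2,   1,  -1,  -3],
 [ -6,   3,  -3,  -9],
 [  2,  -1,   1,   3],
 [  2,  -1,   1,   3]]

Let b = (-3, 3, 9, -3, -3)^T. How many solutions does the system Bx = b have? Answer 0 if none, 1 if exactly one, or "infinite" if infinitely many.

Row reduce the augmented matrix [B | b].
R2 ← R2 + R1: [0, 0, 0, 0, 0]
R3 ← R3 + (3)·R1: [0, 0, 0, 0, 0]
R4 ← R4 − R1: [0, 0, 0, 0, 0]
R5 ← R5 − R1: [0, 0, 0, 0, 0]
The echelon form has 1 nonzero rows, and every pivot lies in the first 4 columns, so rank(B) = rank([B|b]) = 1.
The system is consistent.
rank = 1 < 4 unknowns, so there are infinitely many solutions.

infinite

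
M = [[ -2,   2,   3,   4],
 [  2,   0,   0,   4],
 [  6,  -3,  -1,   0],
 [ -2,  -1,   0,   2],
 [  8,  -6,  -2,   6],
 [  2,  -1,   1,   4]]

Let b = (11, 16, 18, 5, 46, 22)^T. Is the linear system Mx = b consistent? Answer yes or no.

yes

Row reduce the augmented matrix [M | b].
R2 ← R2 + R1: [0, 2, 3, 8, 27]
R3 ← R3 + (3)·R1: [0, 3, 8, 12, 51]
R4 ← R4 − R1: [0, -3, -3, -2, -6]
R5 ← R5 + (4)·R1: [0, 2, 10, 22, 90]
R6 ← R6 + R1: [0, 1, 4, 8, 33]
R3 ← R3 − (3/2)·R2: [0, 0, 7/2, 0, 21/2]
R4 ← R4 + (3/2)·R2: [0, 0, 3/2, 10, 69/2]
R5 ← R5 − R2: [0, 0, 7, 14, 63]
R6 ← R6 − (1/2)·R2: [0, 0, 5/2, 4, 39/2]
R4 ← R4 − (3/7)·R3: [0, 0, 0, 10, 30]
R5 ← R5 − (2)·R3: [0, 0, 0, 14, 42]
R6 ← R6 − (5/7)·R3: [0, 0, 0, 4, 12]
R5 ← R5 − (7/5)·R4: [0, 0, 0, 0, 0]
R6 ← R6 − (2/5)·R4: [0, 0, 0, 0, 0]
The echelon form has 4 nonzero rows, and every pivot lies in the first 4 columns, so rank(M) = rank([M|b]) = 4.
The system is consistent.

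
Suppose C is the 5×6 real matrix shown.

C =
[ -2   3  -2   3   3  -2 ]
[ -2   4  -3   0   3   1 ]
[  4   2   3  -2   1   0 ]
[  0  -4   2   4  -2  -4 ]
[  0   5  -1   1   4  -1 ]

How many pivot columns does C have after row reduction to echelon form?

Row reduce to echelon form.
R2 ← R2 − R1: [0, 1, -1, -3, 0, 3]
R3 ← R3 + (2)·R1: [0, 8, -1, 4, 7, -4]
R3 ← R3 − (8)·R2: [0, 0, 7, 28, 7, -28]
R4 ← R4 + (4)·R2: [0, 0, -2, -8, -2, 8]
R5 ← R5 − (5)·R2: [0, 0, 4, 16, 4, -16]
R4 ← R4 + (2/7)·R3: [0, 0, 0, 0, 0, 0]
R5 ← R5 − (4/7)·R3: [0, 0, 0, 0, 0, 0]
Echelon form has 3 nonzero rows, so rank(C) = 3.
Each nonzero row contributes one pivot column: 3 pivot columns.

3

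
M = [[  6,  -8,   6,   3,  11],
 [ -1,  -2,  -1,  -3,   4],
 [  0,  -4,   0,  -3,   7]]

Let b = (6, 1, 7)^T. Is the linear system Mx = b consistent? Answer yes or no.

Row reduce the augmented matrix [M | b].
R2 ← R2 + (1/6)·R1: [0, -10/3, 0, -5/2, 35/6, 2]
R3 ← R3 − (6/5)·R2: [0, 0, 0, 0, 0, 23/5]
The echelon form has 3 nonzero rows; the last pivot sits in the augmented column, so rank(M) = 2 but rank([M|b]) = 3.
Since the ranks differ, the system is inconsistent.

no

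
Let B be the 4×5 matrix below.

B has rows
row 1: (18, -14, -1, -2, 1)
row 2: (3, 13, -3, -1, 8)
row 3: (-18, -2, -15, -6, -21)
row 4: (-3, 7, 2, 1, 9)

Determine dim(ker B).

Row reduce to echelon form.
R2 ← R2 − (1/6)·R1: [0, 46/3, -17/6, -2/3, 47/6]
R3 ← R3 + R1: [0, -16, -16, -8, -20]
R4 ← R4 + (1/6)·R1: [0, 14/3, 11/6, 2/3, 55/6]
R3 ← R3 + (24/23)·R2: [0, 0, -436/23, -200/23, -272/23]
R4 ← R4 − (7/23)·R2: [0, 0, 62/23, 20/23, 156/23]
R4 ← R4 + (31/218)·R3: [0, 0, 0, -40/109, 556/109]
4 nonzero rows, so rank(B) = 4.
B has 5 columns; by rank–nullity, nullity = 5 − 4 = 1.

1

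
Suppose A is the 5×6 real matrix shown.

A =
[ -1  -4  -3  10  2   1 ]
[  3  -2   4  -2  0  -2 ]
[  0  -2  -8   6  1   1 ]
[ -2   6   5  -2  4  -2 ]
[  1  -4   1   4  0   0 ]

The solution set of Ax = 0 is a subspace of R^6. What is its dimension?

Row reduce to echelon form.
R2 ← R2 + (3)·R1: [0, -14, -5, 28, 6, 1]
R4 ← R4 − (2)·R1: [0, 14, 11, -22, 0, -4]
R5 ← R5 + R1: [0, -8, -2, 14, 2, 1]
R3 ← R3 − (1/7)·R2: [0, 0, -51/7, 2, 1/7, 6/7]
R4 ← R4 + R2: [0, 0, 6, 6, 6, -3]
R5 ← R5 − (4/7)·R2: [0, 0, 6/7, -2, -10/7, 3/7]
R4 ← R4 + (14/17)·R3: [0, 0, 0, 130/17, 104/17, -39/17]
R5 ← R5 + (2/17)·R3: [0, 0, 0, -30/17, -24/17, 9/17]
R5 ← R5 + (3/13)·R4: [0, 0, 0, 0, 0, 0]
4 nonzero rows, so rank(A) = 4.
A has 6 columns; by rank–nullity, nullity = 6 − 4 = 2.

2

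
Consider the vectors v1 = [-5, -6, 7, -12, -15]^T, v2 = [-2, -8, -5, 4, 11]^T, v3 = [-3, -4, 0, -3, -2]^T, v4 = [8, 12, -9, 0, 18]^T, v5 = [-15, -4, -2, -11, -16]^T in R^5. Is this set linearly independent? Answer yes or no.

Form the matrix with these vectors as rows and row reduce.
R2 ← R2 − (2/5)·R1: [0, -28/5, -39/5, 44/5, 17]
R3 ← R3 − (3/5)·R1: [0, -2/5, -21/5, 21/5, 7]
R4 ← R4 + (8/5)·R1: [0, 12/5, 11/5, -96/5, -6]
R5 ← R5 − (3)·R1: [0, 14, -23, 25, 29]
R3 ← R3 − (1/14)·R2: [0, 0, -51/14, 25/7, 81/14]
R4 ← R4 + (3/7)·R2: [0, 0, -8/7, -108/7, 9/7]
R5 ← R5 + (5/2)·R2: [0, 0, -85/2, 47, 143/2]
R4 ← R4 − (16/51)·R3: [0, 0, 0, -844/51, -9/17]
R5 ← R5 − (35/3)·R3: [0, 0, 0, 16/3, 4]
R5 ← R5 + (68/211)·R4: [0, 0, 0, 0, 808/211]
5 nonzero rows, so the 5 vectors span a space of dimension 5.
Since 5 = 5, the vectors are linearly independent.

yes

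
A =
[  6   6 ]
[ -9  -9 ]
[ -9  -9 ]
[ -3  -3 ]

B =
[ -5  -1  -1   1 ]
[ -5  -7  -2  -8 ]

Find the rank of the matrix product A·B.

First compute AB:
[[-60, -48, -18, -42],
 [ 90,  72,  27,  63],
 [ 90,  72,  27,  63],
 [ 30,  24,   9,  21]]
Now row reduce the product.
R2 ← R2 + (3/2)·R1: [0, 0, 0, 0]
R3 ← R3 + (3/2)·R1: [0, 0, 0, 0]
R4 ← R4 + (1/2)·R1: [0, 0, 0, 0]
1 nonzero row, so rank(AB) = 1.

1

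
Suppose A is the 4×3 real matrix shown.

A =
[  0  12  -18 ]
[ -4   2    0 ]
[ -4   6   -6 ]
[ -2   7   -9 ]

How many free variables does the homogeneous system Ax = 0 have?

1

Row reduce to echelon form.
Swap R1 ↔ R2
R3 ← R3 − R1: [0, 4, -6]
R4 ← R4 − (1/2)·R1: [0, 6, -9]
R3 ← R3 − (1/3)·R2: [0, 0, 0]
R4 ← R4 − (1/2)·R2: [0, 0, 0]
2 nonzero rows, so rank(A) = 2.
A has 3 columns; by rank–nullity, nullity = 3 − 2 = 1.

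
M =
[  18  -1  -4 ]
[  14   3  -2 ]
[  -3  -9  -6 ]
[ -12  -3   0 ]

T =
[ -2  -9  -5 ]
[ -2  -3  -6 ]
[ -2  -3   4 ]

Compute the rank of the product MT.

First compute MT:
[[-26, -147, -100],
 [-30, -129, -96],
 [ 36,  72,  45],
 [ 30, 117,  78]]
Now row reduce the product.
R2 ← R2 − (15/13)·R1: [0, 528/13, 252/13]
R3 ← R3 + (18/13)·R1: [0, -1710/13, -1215/13]
R4 ← R4 + (15/13)·R1: [0, -684/13, -486/13]
R3 ← R3 + (285/88)·R2: [0, 0, -675/22]
R4 ← R4 + (57/44)·R2: [0, 0, -135/11]
R4 ← R4 − (2/5)·R3: [0, 0, 0]
3 nonzero rows, so rank(MT) = 3.

3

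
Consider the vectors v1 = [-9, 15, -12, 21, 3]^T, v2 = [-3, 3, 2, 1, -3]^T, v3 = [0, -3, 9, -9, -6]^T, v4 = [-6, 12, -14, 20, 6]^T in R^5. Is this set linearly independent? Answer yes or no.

no

Form the matrix with these vectors as rows and row reduce.
R2 ← R2 − (1/3)·R1: [0, -2, 6, -6, -4]
R4 ← R4 − (2/3)·R1: [0, 2, -6, 6, 4]
R3 ← R3 − (3/2)·R2: [0, 0, 0, 0, 0]
R4 ← R4 + R2: [0, 0, 0, 0, 0]
2 nonzero rows, so the 4 vectors span a space of dimension 2.
Since 2 < 4, the vectors are linearly dependent.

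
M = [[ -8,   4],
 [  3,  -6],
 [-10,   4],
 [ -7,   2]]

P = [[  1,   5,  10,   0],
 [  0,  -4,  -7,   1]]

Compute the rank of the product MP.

First compute MP:
[[ -8, -56, -108,   4],
 [  3,  39,  72,  -6],
 [-10, -66, -128,   4],
 [ -7, -43, -84,   2]]
Now row reduce the product.
R2 ← R2 + (3/8)·R1: [0, 18, 63/2, -9/2]
R3 ← R3 − (5/4)·R1: [0, 4, 7, -1]
R4 ← R4 − (7/8)·R1: [0, 6, 21/2, -3/2]
R3 ← R3 − (2/9)·R2: [0, 0, 0, 0]
R4 ← R4 − (1/3)·R2: [0, 0, 0, 0]
2 nonzero rows, so rank(MP) = 2.

2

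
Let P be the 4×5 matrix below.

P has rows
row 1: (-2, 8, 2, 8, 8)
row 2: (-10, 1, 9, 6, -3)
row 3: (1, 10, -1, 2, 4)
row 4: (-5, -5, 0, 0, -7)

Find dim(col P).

Row reduce to echelon form.
R2 ← R2 − (5)·R1: [0, -39, -1, -34, -43]
R3 ← R3 + (1/2)·R1: [0, 14, 0, 6, 8]
R4 ← R4 − (5/2)·R1: [0, -25, -5, -20, -27]
R3 ← R3 + (14/39)·R2: [0, 0, -14/39, -242/39, -290/39]
R4 ← R4 − (25/39)·R2: [0, 0, -170/39, 70/39, 22/39]
R4 ← R4 − (85/7)·R3: [0, 0, 0, 540/7, 636/7]
Echelon form has 4 nonzero rows, so rank(P) = 4.
The column space has dimension equal to the rank: 4.

4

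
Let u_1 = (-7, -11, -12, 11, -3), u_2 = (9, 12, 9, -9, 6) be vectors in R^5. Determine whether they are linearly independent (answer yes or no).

yes

Form the matrix with these vectors as rows and row reduce.
R2 ← R2 + (9/7)·R1: [0, -15/7, -45/7, 36/7, 15/7]
2 nonzero rows, so the 2 vectors span a space of dimension 2.
Since 2 = 2, the vectors are linearly independent.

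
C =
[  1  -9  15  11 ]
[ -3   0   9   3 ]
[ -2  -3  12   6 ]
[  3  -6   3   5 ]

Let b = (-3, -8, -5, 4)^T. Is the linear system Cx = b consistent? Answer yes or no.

no

Row reduce the augmented matrix [C | b].
R2 ← R2 + (3)·R1: [0, -27, 54, 36, -17]
R3 ← R3 + (2)·R1: [0, -21, 42, 28, -11]
R4 ← R4 − (3)·R1: [0, 21, -42, -28, 13]
R3 ← R3 − (7/9)·R2: [0, 0, 0, 0, 20/9]
R4 ← R4 + (7/9)·R2: [0, 0, 0, 0, -2/9]
R4 ← R4 + (1/10)·R3: [0, 0, 0, 0, 0]
The echelon form has 3 nonzero rows; the last pivot sits in the augmented column, so rank(C) = 2 but rank([C|b]) = 3.
Since the ranks differ, the system is inconsistent.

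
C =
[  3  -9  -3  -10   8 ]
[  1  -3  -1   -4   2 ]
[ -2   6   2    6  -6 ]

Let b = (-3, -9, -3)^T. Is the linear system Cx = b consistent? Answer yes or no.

no

Row reduce the augmented matrix [C | b].
R2 ← R2 − (1/3)·R1: [0, 0, 0, -2/3, -2/3, -8]
R3 ← R3 + (2/3)·R1: [0, 0, 0, -2/3, -2/3, -5]
R3 ← R3 − R2: [0, 0, 0, 0, 0, 3]
The echelon form has 3 nonzero rows; the last pivot sits in the augmented column, so rank(C) = 2 but rank([C|b]) = 3.
Since the ranks differ, the system is inconsistent.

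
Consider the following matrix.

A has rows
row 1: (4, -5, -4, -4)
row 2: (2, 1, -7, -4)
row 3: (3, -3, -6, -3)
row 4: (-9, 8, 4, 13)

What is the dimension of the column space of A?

Row reduce to echelon form.
R2 ← R2 − (1/2)·R1: [0, 7/2, -5, -2]
R3 ← R3 − (3/4)·R1: [0, 3/4, -3, 0]
R4 ← R4 + (9/4)·R1: [0, -13/4, -5, 4]
R3 ← R3 − (3/14)·R2: [0, 0, -27/14, 3/7]
R4 ← R4 + (13/14)·R2: [0, 0, -135/14, 15/7]
R4 ← R4 − (5)·R3: [0, 0, 0, 0]
Echelon form has 3 nonzero rows, so rank(A) = 3.
The column space has dimension equal to the rank: 3.

3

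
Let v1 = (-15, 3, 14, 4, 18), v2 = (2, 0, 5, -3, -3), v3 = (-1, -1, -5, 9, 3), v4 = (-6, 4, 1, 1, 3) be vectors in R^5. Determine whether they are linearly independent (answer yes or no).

yes

Form the matrix with these vectors as rows and row reduce.
R2 ← R2 + (2/15)·R1: [0, 2/5, 103/15, -37/15, -3/5]
R3 ← R3 − (1/15)·R1: [0, -6/5, -89/15, 131/15, 9/5]
R4 ← R4 − (2/5)·R1: [0, 14/5, -23/5, -3/5, -21/5]
R3 ← R3 + (3)·R2: [0, 0, 44/3, 4/3, 0]
R4 ← R4 − (7)·R2: [0, 0, -158/3, 50/3, 0]
R4 ← R4 + (79/22)·R3: [0, 0, 0, 236/11, 0]
4 nonzero rows, so the 4 vectors span a space of dimension 4.
Since 4 = 4, the vectors are linearly independent.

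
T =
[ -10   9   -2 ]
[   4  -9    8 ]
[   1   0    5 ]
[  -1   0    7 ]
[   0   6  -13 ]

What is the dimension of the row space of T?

3

Row reduce to echelon form.
R2 ← R2 + (2/5)·R1: [0, -27/5, 36/5]
R3 ← R3 + (1/10)·R1: [0, 9/10, 24/5]
R4 ← R4 − (1/10)·R1: [0, -9/10, 36/5]
R3 ← R3 + (1/6)·R2: [0, 0, 6]
R4 ← R4 − (1/6)·R2: [0, 0, 6]
R5 ← R5 + (10/9)·R2: [0, 0, -5]
R4 ← R4 − R3: [0, 0, 0]
R5 ← R5 + (5/6)·R3: [0, 0, 0]
Echelon form has 3 nonzero rows, so rank(T) = 3.
The row space has dimension equal to the rank: 3.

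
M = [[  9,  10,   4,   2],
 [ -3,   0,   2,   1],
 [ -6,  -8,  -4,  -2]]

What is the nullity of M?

2

Row reduce to echelon form.
R2 ← R2 + (1/3)·R1: [0, 10/3, 10/3, 5/3]
R3 ← R3 + (2/3)·R1: [0, -4/3, -4/3, -2/3]
R3 ← R3 + (2/5)·R2: [0, 0, 0, 0]
2 nonzero rows, so rank(M) = 2.
M has 4 columns; by rank–nullity, nullity = 4 − 2 = 2.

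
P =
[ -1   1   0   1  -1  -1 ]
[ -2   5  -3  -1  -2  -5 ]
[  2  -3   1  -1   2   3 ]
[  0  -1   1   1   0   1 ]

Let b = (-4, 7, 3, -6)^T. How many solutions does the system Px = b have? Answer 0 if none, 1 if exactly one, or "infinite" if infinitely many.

0

Row reduce the augmented matrix [P | b].
R2 ← R2 − (2)·R1: [0, 3, -3, -3, 0, -3, 15]
R3 ← R3 + (2)·R1: [0, -1, 1, 1, 0, 1, -5]
R3 ← R3 + (1/3)·R2: [0, 0, 0, 0, 0, 0, 0]
R4 ← R4 + (1/3)·R2: [0, 0, 0, 0, 0, 0, -1]
Swap R3 ↔ R4
The echelon form has 3 nonzero rows; the last pivot sits in the augmented column, so rank(P) = 2 but rank([P|b]) = 3.
Since the ranks differ, the system is inconsistent.
It has no solutions.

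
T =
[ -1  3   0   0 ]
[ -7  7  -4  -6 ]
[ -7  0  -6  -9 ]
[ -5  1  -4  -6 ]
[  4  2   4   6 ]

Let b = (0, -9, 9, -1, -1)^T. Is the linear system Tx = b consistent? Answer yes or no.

Row reduce the augmented matrix [T | b].
R2 ← R2 − (7)·R1: [0, -14, -4, -6, -9]
R3 ← R3 − (7)·R1: [0, -21, -6, -9, 9]
R4 ← R4 − (5)·R1: [0, -14, -4, -6, -1]
R5 ← R5 + (4)·R1: [0, 14, 4, 6, -1]
R3 ← R3 − (3/2)·R2: [0, 0, 0, 0, 45/2]
R4 ← R4 − R2: [0, 0, 0, 0, 8]
R5 ← R5 + R2: [0, 0, 0, 0, -10]
R4 ← R4 − (16/45)·R3: [0, 0, 0, 0, 0]
R5 ← R5 + (4/9)·R3: [0, 0, 0, 0, 0]
The echelon form has 3 nonzero rows; the last pivot sits in the augmented column, so rank(T) = 2 but rank([T|b]) = 3.
Since the ranks differ, the system is inconsistent.

no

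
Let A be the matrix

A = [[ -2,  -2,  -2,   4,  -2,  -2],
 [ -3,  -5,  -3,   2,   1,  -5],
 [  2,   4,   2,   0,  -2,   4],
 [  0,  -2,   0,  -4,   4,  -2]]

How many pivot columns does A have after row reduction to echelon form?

Row reduce to echelon form.
R2 ← R2 − (3/2)·R1: [0, -2, 0, -4, 4, -2]
R3 ← R3 + R1: [0, 2, 0, 4, -4, 2]
R3 ← R3 + R2: [0, 0, 0, 0, 0, 0]
R4 ← R4 − R2: [0, 0, 0, 0, 0, 0]
Echelon form has 2 nonzero rows, so rank(A) = 2.
Each nonzero row contributes one pivot column: 2 pivot columns.

2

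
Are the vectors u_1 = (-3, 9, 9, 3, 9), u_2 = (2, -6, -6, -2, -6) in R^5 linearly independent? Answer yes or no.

no

Form the matrix with these vectors as rows and row reduce.
R2 ← R2 + (2/3)·R1: [0, 0, 0, 0, 0]
1 nonzero row, so the 2 vectors span a space of dimension 1.
Since 1 < 2, the vectors are linearly dependent.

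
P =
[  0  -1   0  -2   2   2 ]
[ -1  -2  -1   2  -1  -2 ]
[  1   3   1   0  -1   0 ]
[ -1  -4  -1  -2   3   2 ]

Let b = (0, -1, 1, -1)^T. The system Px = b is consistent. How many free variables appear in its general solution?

Row reduce the augmented matrix [P | b].
Swap R1 ↔ R2
R3 ← R3 + R1: [0, 1, 0, 2, -2, -2, 0]
R4 ← R4 − R1: [0, -2, 0, -4, 4, 4, 0]
R3 ← R3 + R2: [0, 0, 0, 0, 0, 0, 0]
R4 ← R4 − (2)·R2: [0, 0, 0, 0, 0, 0, 0]
The echelon form has 2 nonzero rows, and every pivot lies in the first 6 columns, so rank(P) = rank([P|b]) = 2.
The system is consistent.
Free variables = (unknowns) − (rank) = 6 − 2 = 4.

4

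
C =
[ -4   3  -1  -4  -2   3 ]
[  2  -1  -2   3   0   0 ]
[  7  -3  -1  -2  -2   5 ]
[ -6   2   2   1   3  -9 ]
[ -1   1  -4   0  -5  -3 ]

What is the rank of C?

5

Row reduce to echelon form.
R2 ← R2 + (1/2)·R1: [0, 1/2, -5/2, 1, -1, 3/2]
R3 ← R3 + (7/4)·R1: [0, 9/4, -11/4, -9, -11/2, 41/4]
R4 ← R4 − (3/2)·R1: [0, -5/2, 7/2, 7, 6, -27/2]
R5 ← R5 − (1/4)·R1: [0, 1/4, -15/4, 1, -9/2, -15/4]
R3 ← R3 − (9/2)·R2: [0, 0, 17/2, -27/2, -1, 7/2]
R4 ← R4 + (5)·R2: [0, 0, -9, 12, 1, -6]
R5 ← R5 − (1/2)·R2: [0, 0, -5/2, 1/2, -4, -9/2]
R4 ← R4 + (18/17)·R3: [0, 0, 0, -39/17, -1/17, -39/17]
R5 ← R5 + (5/17)·R3: [0, 0, 0, -59/17, -73/17, -59/17]
R5 ← R5 − (59/39)·R4: [0, 0, 0, 0, -164/39, 0]
Echelon form has 5 nonzero rows, so rank(C) = 5.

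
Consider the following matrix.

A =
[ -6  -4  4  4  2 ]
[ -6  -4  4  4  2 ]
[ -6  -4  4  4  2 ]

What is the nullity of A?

4

Row reduce to echelon form.
R2 ← R2 − R1: [0, 0, 0, 0, 0]
R3 ← R3 − R1: [0, 0, 0, 0, 0]
1 nonzero row, so rank(A) = 1.
A has 5 columns; by rank–nullity, nullity = 5 − 1 = 4.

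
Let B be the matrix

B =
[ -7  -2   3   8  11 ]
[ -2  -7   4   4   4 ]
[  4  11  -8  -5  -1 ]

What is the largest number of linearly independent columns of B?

Row reduce to echelon form.
R2 ← R2 − (2/7)·R1: [0, -45/7, 22/7, 12/7, 6/7]
R3 ← R3 + (4/7)·R1: [0, 69/7, -44/7, -3/7, 37/7]
R3 ← R3 + (23/15)·R2: [0, 0, -22/15, 11/5, 33/5]
Echelon form has 3 nonzero rows, so rank(B) = 3.
The rank gives the maximum number of linearly independent columns: 3.

3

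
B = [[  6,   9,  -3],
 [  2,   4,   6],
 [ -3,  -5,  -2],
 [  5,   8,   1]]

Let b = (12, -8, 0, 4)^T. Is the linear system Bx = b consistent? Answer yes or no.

yes

Row reduce the augmented matrix [B | b].
R2 ← R2 − (1/3)·R1: [0, 1, 7, -12]
R3 ← R3 + (1/2)·R1: [0, -1/2, -7/2, 6]
R4 ← R4 − (5/6)·R1: [0, 1/2, 7/2, -6]
R3 ← R3 + (1/2)·R2: [0, 0, 0, 0]
R4 ← R4 − (1/2)·R2: [0, 0, 0, 0]
The echelon form has 2 nonzero rows, and every pivot lies in the first 3 columns, so rank(B) = rank([B|b]) = 2.
The system is consistent.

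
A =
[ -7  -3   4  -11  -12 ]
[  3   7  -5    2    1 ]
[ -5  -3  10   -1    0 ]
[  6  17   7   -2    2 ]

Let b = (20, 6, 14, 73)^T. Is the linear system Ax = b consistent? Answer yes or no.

yes

Row reduce the augmented matrix [A | b].
R2 ← R2 + (3/7)·R1: [0, 40/7, -23/7, -19/7, -29/7, 102/7]
R3 ← R3 − (5/7)·R1: [0, -6/7, 50/7, 48/7, 60/7, -2/7]
R4 ← R4 + (6/7)·R1: [0, 101/7, 73/7, -80/7, -58/7, 631/7]
R3 ← R3 + (3/20)·R2: [0, 0, 133/20, 129/20, 159/20, 19/10]
R4 ← R4 − (101/40)·R2: [0, 0, 749/40, -183/40, 87/40, 1067/20]
R4 ← R4 − (107/38)·R3: [0, 0, 0, -432/19, -384/19, 48]
The echelon form has 4 nonzero rows, and every pivot lies in the first 5 columns, so rank(A) = rank([A|b]) = 4.
The system is consistent.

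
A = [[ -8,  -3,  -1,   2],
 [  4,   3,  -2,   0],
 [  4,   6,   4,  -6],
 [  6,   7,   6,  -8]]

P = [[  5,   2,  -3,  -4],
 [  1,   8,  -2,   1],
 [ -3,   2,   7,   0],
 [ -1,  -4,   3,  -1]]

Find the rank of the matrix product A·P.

First compute AP:
[[-42, -50,  29,  27],
 [ 29,  28, -32, -13],
 [ 20,  88, -14,  -4],
 [ 27, 112, -14,  -9]]
Now row reduce the product.
R2 ← R2 + (29/42)·R1: [0, -137/21, -503/42, 79/14]
R3 ← R3 + (10/21)·R1: [0, 1348/21, -4/21, 62/7]
R4 ← R4 + (9/14)·R1: [0, 559/7, 65/14, 117/14]
R3 ← R3 + (1348/137)·R2: [0, 0, -16170/137, 8820/137]
R4 ← R4 + (1677/137)·R2: [0, 0, -19448/137, 10608/137]
R4 ← R4 − (884/735)·R3: [0, 0, 0, 0]
3 nonzero rows, so rank(AP) = 3.

3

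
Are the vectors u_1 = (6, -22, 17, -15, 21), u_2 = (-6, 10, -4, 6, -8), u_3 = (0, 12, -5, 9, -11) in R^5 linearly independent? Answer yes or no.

Form the matrix with these vectors as rows and row reduce.
R2 ← R2 + R1: [0, -12, 13, -9, 13]
R3 ← R3 + R2: [0, 0, 8, 0, 2]
3 nonzero rows, so the 3 vectors span a space of dimension 3.
Since 3 = 3, the vectors are linearly independent.

yes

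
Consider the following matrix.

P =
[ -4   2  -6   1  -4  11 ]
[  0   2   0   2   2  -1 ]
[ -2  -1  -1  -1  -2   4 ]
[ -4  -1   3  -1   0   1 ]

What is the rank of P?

Row reduce to echelon form.
R3 ← R3 − (1/2)·R1: [0, -2, 2, -3/2, 0, -3/2]
R4 ← R4 − R1: [0, -3, 9, -2, 4, -10]
R3 ← R3 + R2: [0, 0, 2, 1/2, 2, -5/2]
R4 ← R4 + (3/2)·R2: [0, 0, 9, 1, 7, -23/2]
R4 ← R4 − (9/2)·R3: [0, 0, 0, -5/4, -2, -1/4]
Echelon form has 4 nonzero rows, so rank(P) = 4.

4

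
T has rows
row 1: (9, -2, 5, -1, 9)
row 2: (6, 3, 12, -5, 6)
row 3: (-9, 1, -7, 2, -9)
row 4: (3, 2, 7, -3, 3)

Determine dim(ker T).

Row reduce to echelon form.
R2 ← R2 − (2/3)·R1: [0, 13/3, 26/3, -13/3, 0]
R3 ← R3 + R1: [0, -1, -2, 1, 0]
R4 ← R4 − (1/3)·R1: [0, 8/3, 16/3, -8/3, 0]
R3 ← R3 + (3/13)·R2: [0, 0, 0, 0, 0]
R4 ← R4 − (8/13)·R2: [0, 0, 0, 0, 0]
2 nonzero rows, so rank(T) = 2.
T has 5 columns; by rank–nullity, nullity = 5 − 2 = 3.

3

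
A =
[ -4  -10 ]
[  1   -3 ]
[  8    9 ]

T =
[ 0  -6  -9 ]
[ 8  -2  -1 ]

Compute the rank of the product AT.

First compute AT:
[[-80,  44,  46],
 [-24,   0,  -6],
 [ 72, -66, -81]]
Now row reduce the product.
R2 ← R2 − (3/10)·R1: [0, -66/5, -99/5]
R3 ← R3 + (9/10)·R1: [0, -132/5, -198/5]
R3 ← R3 − (2)·R2: [0, 0, 0]
2 nonzero rows, so rank(AT) = 2.

2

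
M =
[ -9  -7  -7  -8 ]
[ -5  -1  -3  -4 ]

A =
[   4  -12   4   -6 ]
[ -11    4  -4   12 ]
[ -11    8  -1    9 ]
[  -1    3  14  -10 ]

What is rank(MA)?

2

First compute MA:
[[126,   0, -113, -13],
 [ 28,  20, -69,  31]]
Now row reduce the product.
R2 ← R2 − (2/9)·R1: [0, 20, -395/9, 305/9]
2 nonzero rows, so rank(MA) = 2.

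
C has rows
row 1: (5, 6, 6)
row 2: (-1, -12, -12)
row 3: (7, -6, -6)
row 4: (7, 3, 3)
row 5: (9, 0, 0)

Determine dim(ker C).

1

Row reduce to echelon form.
R2 ← R2 + (1/5)·R1: [0, -54/5, -54/5]
R3 ← R3 − (7/5)·R1: [0, -72/5, -72/5]
R4 ← R4 − (7/5)·R1: [0, -27/5, -27/5]
R5 ← R5 − (9/5)·R1: [0, -54/5, -54/5]
R3 ← R3 − (4/3)·R2: [0, 0, 0]
R4 ← R4 − (1/2)·R2: [0, 0, 0]
R5 ← R5 − R2: [0, 0, 0]
2 nonzero rows, so rank(C) = 2.
C has 3 columns; by rank–nullity, nullity = 3 − 2 = 1.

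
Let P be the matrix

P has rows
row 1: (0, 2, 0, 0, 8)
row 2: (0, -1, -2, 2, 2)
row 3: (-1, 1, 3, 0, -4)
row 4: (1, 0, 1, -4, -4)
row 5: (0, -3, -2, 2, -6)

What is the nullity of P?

2

Row reduce to echelon form.
Swap R1 ↔ R3
R4 ← R4 + R1: [0, 1, 4, -4, -8]
R3 ← R3 + (2)·R2: [0, 0, -4, 4, 12]
R4 ← R4 + R2: [0, 0, 2, -2, -6]
R5 ← R5 − (3)·R2: [0, 0, 4, -4, -12]
R4 ← R4 + (1/2)·R3: [0, 0, 0, 0, 0]
R5 ← R5 + R3: [0, 0, 0, 0, 0]
3 nonzero rows, so rank(P) = 3.
P has 5 columns; by rank–nullity, nullity = 5 − 3 = 2.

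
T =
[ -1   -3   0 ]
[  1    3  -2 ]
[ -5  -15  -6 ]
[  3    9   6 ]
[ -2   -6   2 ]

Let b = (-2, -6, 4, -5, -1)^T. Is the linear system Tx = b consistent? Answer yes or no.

no

Row reduce the augmented matrix [T | b].
R2 ← R2 + R1: [0, 0, -2, -8]
R3 ← R3 − (5)·R1: [0, 0, -6, 14]
R4 ← R4 + (3)·R1: [0, 0, 6, -11]
R5 ← R5 − (2)·R1: [0, 0, 2, 3]
R3 ← R3 − (3)·R2: [0, 0, 0, 38]
R4 ← R4 + (3)·R2: [0, 0, 0, -35]
R5 ← R5 + R2: [0, 0, 0, -5]
R4 ← R4 + (35/38)·R3: [0, 0, 0, 0]
R5 ← R5 + (5/38)·R3: [0, 0, 0, 0]
The echelon form has 3 nonzero rows; the last pivot sits in the augmented column, so rank(T) = 2 but rank([T|b]) = 3.
Since the ranks differ, the system is inconsistent.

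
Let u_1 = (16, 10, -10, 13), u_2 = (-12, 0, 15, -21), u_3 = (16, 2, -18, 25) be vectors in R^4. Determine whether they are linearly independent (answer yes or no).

Form the matrix with these vectors as rows and row reduce.
R2 ← R2 + (3/4)·R1: [0, 15/2, 15/2, -45/4]
R3 ← R3 − R1: [0, -8, -8, 12]
R3 ← R3 + (16/15)·R2: [0, 0, 0, 0]
2 nonzero rows, so the 3 vectors span a space of dimension 2.
Since 2 < 3, the vectors are linearly dependent.

no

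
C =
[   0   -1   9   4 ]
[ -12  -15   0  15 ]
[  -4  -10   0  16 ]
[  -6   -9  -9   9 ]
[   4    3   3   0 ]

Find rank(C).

Row reduce to echelon form.
Swap R1 ↔ R2
R3 ← R3 − (1/3)·R1: [0, -5, 0, 11]
R4 ← R4 − (1/2)·R1: [0, -3/2, -9, 3/2]
R5 ← R5 + (1/3)·R1: [0, -2, 3, 5]
R3 ← R3 − (5)·R2: [0, 0, -45, -9]
R4 ← R4 − (3/2)·R2: [0, 0, -45/2, -9/2]
R5 ← R5 − (2)·R2: [0, 0, -15, -3]
R4 ← R4 − (1/2)·R3: [0, 0, 0, 0]
R5 ← R5 − (1/3)·R3: [0, 0, 0, 0]
Echelon form has 3 nonzero rows, so rank(C) = 3.

3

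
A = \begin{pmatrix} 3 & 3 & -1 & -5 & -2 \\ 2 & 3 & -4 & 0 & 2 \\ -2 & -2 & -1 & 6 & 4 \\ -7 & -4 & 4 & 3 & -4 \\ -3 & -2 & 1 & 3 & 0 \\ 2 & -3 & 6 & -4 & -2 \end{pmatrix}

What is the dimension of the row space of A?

3

Row reduce to echelon form.
R2 ← R2 − (2/3)·R1: [0, 1, -10/3, 10/3, 10/3]
R3 ← R3 + (2/3)·R1: [0, 0, -5/3, 8/3, 8/3]
R4 ← R4 + (7/3)·R1: [0, 3, 5/3, -26/3, -26/3]
R5 ← R5 + R1: [0, 1, 0, -2, -2]
R6 ← R6 − (2/3)·R1: [0, -5, 20/3, -2/3, -2/3]
R4 ← R4 − (3)·R2: [0, 0, 35/3, -56/3, -56/3]
R5 ← R5 − R2: [0, 0, 10/3, -16/3, -16/3]
R6 ← R6 + (5)·R2: [0, 0, -10, 16, 16]
R4 ← R4 + (7)·R3: [0, 0, 0, 0, 0]
R5 ← R5 + (2)·R3: [0, 0, 0, 0, 0]
R6 ← R6 − (6)·R3: [0, 0, 0, 0, 0]
Echelon form has 3 nonzero rows, so rank(A) = 3.
The row space has dimension equal to the rank: 3.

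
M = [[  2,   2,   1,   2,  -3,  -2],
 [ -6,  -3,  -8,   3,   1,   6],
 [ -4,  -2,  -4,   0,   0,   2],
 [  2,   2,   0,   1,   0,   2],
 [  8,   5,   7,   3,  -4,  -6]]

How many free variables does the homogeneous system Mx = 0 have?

2

Row reduce to echelon form.
R2 ← R2 + (3)·R1: [0, 3, -5, 9, -8, 0]
R3 ← R3 + (2)·R1: [0, 2, -2, 4, -6, -2]
R4 ← R4 − R1: [0, 0, -1, -1, 3, 4]
R5 ← R5 − (4)·R1: [0, -3, 3, -5, 8, 2]
R3 ← R3 − (2/3)·R2: [0, 0, 4/3, -2, -2/3, -2]
R5 ← R5 + R2: [0, 0, -2, 4, 0, 2]
R4 ← R4 + (3/4)·R3: [0, 0, 0, -5/2, 5/2, 5/2]
R5 ← R5 + (3/2)·R3: [0, 0, 0, 1, -1, -1]
R5 ← R5 + (2/5)·R4: [0, 0, 0, 0, 0, 0]
4 nonzero rows, so rank(M) = 4.
M has 6 columns; by rank–nullity, nullity = 6 − 4 = 2.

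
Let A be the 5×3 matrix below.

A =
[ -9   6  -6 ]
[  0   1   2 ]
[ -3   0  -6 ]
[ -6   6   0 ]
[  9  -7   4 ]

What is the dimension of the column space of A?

Row reduce to echelon form.
R3 ← R3 − (1/3)·R1: [0, -2, -4]
R4 ← R4 − (2/3)·R1: [0, 2, 4]
R5 ← R5 + R1: [0, -1, -2]
R3 ← R3 + (2)·R2: [0, 0, 0]
R4 ← R4 − (2)·R2: [0, 0, 0]
R5 ← R5 + R2: [0, 0, 0]
Echelon form has 2 nonzero rows, so rank(A) = 2.
The column space has dimension equal to the rank: 2.

2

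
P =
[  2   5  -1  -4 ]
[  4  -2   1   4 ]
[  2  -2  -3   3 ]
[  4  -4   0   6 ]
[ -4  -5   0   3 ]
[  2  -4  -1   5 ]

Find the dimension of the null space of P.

Row reduce to echelon form.
R2 ← R2 − (2)·R1: [0, -12, 3, 12]
R3 ← R3 − R1: [0, -7, -2, 7]
R4 ← R4 − (2)·R1: [0, -14, 2, 14]
R5 ← R5 + (2)·R1: [0, 5, -2, -5]
R6 ← R6 − R1: [0, -9, 0, 9]
R3 ← R3 − (7/12)·R2: [0, 0, -15/4, 0]
R4 ← R4 − (7/6)·R2: [0, 0, -3/2, 0]
R5 ← R5 + (5/12)·R2: [0, 0, -3/4, 0]
R6 ← R6 − (3/4)·R2: [0, 0, -9/4, 0]
R4 ← R4 − (2/5)·R3: [0, 0, 0, 0]
R5 ← R5 − (1/5)·R3: [0, 0, 0, 0]
R6 ← R6 − (3/5)·R3: [0, 0, 0, 0]
3 nonzero rows, so rank(P) = 3.
P has 4 columns; by rank–nullity, nullity = 4 − 3 = 1.

1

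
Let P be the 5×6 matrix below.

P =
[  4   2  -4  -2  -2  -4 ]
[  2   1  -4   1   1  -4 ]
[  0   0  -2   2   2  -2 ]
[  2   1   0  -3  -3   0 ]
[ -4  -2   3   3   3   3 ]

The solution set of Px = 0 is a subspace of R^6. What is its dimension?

4

Row reduce to echelon form.
R2 ← R2 − (1/2)·R1: [0, 0, -2, 2, 2, -2]
R4 ← R4 − (1/2)·R1: [0, 0, 2, -2, -2, 2]
R5 ← R5 + R1: [0, 0, -1, 1, 1, -1]
R3 ← R3 − R2: [0, 0, 0, 0, 0, 0]
R4 ← R4 + R2: [0, 0, 0, 0, 0, 0]
R5 ← R5 − (1/2)·R2: [0, 0, 0, 0, 0, 0]
2 nonzero rows, so rank(P) = 2.
P has 6 columns; by rank–nullity, nullity = 6 − 2 = 4.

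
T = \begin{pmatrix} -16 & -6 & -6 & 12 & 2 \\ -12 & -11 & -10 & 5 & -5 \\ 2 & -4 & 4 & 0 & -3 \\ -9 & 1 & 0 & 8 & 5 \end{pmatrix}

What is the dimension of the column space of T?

Row reduce to echelon form.
R2 ← R2 − (3/4)·R1: [0, -13/2, -11/2, -4, -13/2]
R3 ← R3 + (1/8)·R1: [0, -19/4, 13/4, 3/2, -11/4]
R4 ← R4 − (9/16)·R1: [0, 35/8, 27/8, 5/4, 31/8]
R3 ← R3 − (19/26)·R2: [0, 0, 189/26, 115/26, 2]
R4 ← R4 + (35/52)·R2: [0, 0, -17/52, -75/52, -1/2]
R4 ← R4 + (17/378)·R3: [0, 0, 0, -235/189, -155/378]
Echelon form has 4 nonzero rows, so rank(T) = 4.
The column space has dimension equal to the rank: 4.

4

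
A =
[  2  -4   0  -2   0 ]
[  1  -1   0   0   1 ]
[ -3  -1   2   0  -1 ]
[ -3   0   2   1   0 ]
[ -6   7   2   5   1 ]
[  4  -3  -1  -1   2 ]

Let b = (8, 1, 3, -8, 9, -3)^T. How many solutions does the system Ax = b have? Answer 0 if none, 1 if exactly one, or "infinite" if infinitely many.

Row reduce the augmented matrix [A | b].
R2 ← R2 − (1/2)·R1: [0, 1, 0, 1, 1, -3]
R3 ← R3 + (3/2)·R1: [0, -7, 2, -3, -1, 15]
R4 ← R4 + (3/2)·R1: [0, -6, 2, -2, 0, 4]
R5 ← R5 + (3)·R1: [0, -5, 2, -1, 1, 33]
R6 ← R6 − (2)·R1: [0, 5, -1, 3, 2, -19]
R3 ← R3 + (7)·R2: [0, 0, 2, 4, 6, -6]
R4 ← R4 + (6)·R2: [0, 0, 2, 4, 6, -14]
R5 ← R5 + (5)·R2: [0, 0, 2, 4, 6, 18]
R6 ← R6 − (5)·R2: [0, 0, -1, -2, -3, -4]
R4 ← R4 − R3: [0, 0, 0, 0, 0, -8]
R5 ← R5 − R3: [0, 0, 0, 0, 0, 24]
R6 ← R6 + (1/2)·R3: [0, 0, 0, 0, 0, -7]
R5 ← R5 + (3)·R4: [0, 0, 0, 0, 0, 0]
R6 ← R6 − (7/8)·R4: [0, 0, 0, 0, 0, 0]
The echelon form has 4 nonzero rows; the last pivot sits in the augmented column, so rank(A) = 3 but rank([A|b]) = 4.
Since the ranks differ, the system is inconsistent.
It has no solutions.

0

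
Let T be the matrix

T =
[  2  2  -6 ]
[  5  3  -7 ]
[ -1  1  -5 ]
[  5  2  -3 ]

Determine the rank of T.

2

Row reduce to echelon form.
R2 ← R2 − (5/2)·R1: [0, -2, 8]
R3 ← R3 + (1/2)·R1: [0, 2, -8]
R4 ← R4 − (5/2)·R1: [0, -3, 12]
R3 ← R3 + R2: [0, 0, 0]
R4 ← R4 − (3/2)·R2: [0, 0, 0]
Echelon form has 2 nonzero rows, so rank(T) = 2.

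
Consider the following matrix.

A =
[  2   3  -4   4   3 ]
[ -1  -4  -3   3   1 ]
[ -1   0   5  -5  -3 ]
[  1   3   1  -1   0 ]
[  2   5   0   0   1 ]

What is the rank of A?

2

Row reduce to echelon form.
R2 ← R2 + (1/2)·R1: [0, -5/2, -5, 5, 5/2]
R3 ← R3 + (1/2)·R1: [0, 3/2, 3, -3, -3/2]
R4 ← R4 − (1/2)·R1: [0, 3/2, 3, -3, -3/2]
R5 ← R5 − R1: [0, 2, 4, -4, -2]
R3 ← R3 + (3/5)·R2: [0, 0, 0, 0, 0]
R4 ← R4 + (3/5)·R2: [0, 0, 0, 0, 0]
R5 ← R5 + (4/5)·R2: [0, 0, 0, 0, 0]
Echelon form has 2 nonzero rows, so rank(A) = 2.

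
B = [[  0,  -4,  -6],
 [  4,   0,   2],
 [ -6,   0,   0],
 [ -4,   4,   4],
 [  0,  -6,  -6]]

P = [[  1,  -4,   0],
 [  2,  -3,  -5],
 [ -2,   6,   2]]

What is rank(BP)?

First compute BP:
[[  4, -24,   8],
 [  0,  -4,   4],
 [ -6,  24,   0],
 [ -4,  28, -12],
 [  0, -18,  18]]
Now row reduce the product.
R3 ← R3 + (3/2)·R1: [0, -12, 12]
R4 ← R4 + R1: [0, 4, -4]
R3 ← R3 − (3)·R2: [0, 0, 0]
R4 ← R4 + R2: [0, 0, 0]
R5 ← R5 − (9/2)·R2: [0, 0, 0]
2 nonzero rows, so rank(BP) = 2.

2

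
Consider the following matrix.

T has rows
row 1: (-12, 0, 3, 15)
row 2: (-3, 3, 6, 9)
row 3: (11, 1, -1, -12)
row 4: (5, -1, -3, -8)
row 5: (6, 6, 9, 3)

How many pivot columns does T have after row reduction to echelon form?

2

Row reduce to echelon form.
R2 ← R2 − (1/4)·R1: [0, 3, 21/4, 21/4]
R3 ← R3 + (11/12)·R1: [0, 1, 7/4, 7/4]
R4 ← R4 + (5/12)·R1: [0, -1, -7/4, -7/4]
R5 ← R5 + (1/2)·R1: [0, 6, 21/2, 21/2]
R3 ← R3 − (1/3)·R2: [0, 0, 0, 0]
R4 ← R4 + (1/3)·R2: [0, 0, 0, 0]
R5 ← R5 − (2)·R2: [0, 0, 0, 0]
Echelon form has 2 nonzero rows, so rank(T) = 2.
Each nonzero row contributes one pivot column: 2 pivot columns.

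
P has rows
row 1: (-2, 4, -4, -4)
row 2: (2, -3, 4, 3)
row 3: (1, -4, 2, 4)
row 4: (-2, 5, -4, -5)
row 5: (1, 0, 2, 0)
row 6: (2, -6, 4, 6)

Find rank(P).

2

Row reduce to echelon form.
R2 ← R2 + R1: [0, 1, 0, -1]
R3 ← R3 + (1/2)·R1: [0, -2, 0, 2]
R4 ← R4 − R1: [0, 1, 0, -1]
R5 ← R5 + (1/2)·R1: [0, 2, 0, -2]
R6 ← R6 + R1: [0, -2, 0, 2]
R3 ← R3 + (2)·R2: [0, 0, 0, 0]
R4 ← R4 − R2: [0, 0, 0, 0]
R5 ← R5 − (2)·R2: [0, 0, 0, 0]
R6 ← R6 + (2)·R2: [0, 0, 0, 0]
Echelon form has 2 nonzero rows, so rank(P) = 2.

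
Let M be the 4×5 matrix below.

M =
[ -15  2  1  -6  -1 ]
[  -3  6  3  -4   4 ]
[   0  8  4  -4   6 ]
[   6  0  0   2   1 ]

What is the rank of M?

Row reduce to echelon form.
R2 ← R2 − (1/5)·R1: [0, 28/5, 14/5, -14/5, 21/5]
R4 ← R4 + (2/5)·R1: [0, 4/5, 2/5, -2/5, 3/5]
R3 ← R3 − (10/7)·R2: [0, 0, 0, 0, 0]
R4 ← R4 − (1/7)·R2: [0, 0, 0, 0, 0]
Echelon form has 2 nonzero rows, so rank(M) = 2.

2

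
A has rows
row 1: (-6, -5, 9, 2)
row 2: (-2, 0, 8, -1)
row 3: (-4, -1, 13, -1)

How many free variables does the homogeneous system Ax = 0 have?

2

Row reduce to echelon form.
R2 ← R2 − (1/3)·R1: [0, 5/3, 5, -5/3]
R3 ← R3 − (2/3)·R1: [0, 7/3, 7, -7/3]
R3 ← R3 − (7/5)·R2: [0, 0, 0, 0]
2 nonzero rows, so rank(A) = 2.
A has 4 columns; by rank–nullity, nullity = 4 − 2 = 2.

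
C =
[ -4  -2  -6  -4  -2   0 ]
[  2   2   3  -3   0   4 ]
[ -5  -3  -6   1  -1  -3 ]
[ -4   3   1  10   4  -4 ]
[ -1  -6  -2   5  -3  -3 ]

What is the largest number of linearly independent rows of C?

Row reduce to echelon form.
R2 ← R2 + (1/2)·R1: [0, 1, 0, -5, -1, 4]
R3 ← R3 − (5/4)·R1: [0, -1/2, 3/2, 6, 3/2, -3]
R4 ← R4 − R1: [0, 5, 7, 14, 6, -4]
R5 ← R5 − (1/4)·R1: [0, -11/2, -1/2, 6, -5/2, -3]
R3 ← R3 + (1/2)·R2: [0, 0, 3/2, 7/2, 1, -1]
R4 ← R4 − (5)·R2: [0, 0, 7, 39, 11, -24]
R5 ← R5 + (11/2)·R2: [0, 0, -1/2, -43/2, -8, 19]
R4 ← R4 − (14/3)·R3: [0, 0, 0, 68/3, 19/3, -58/3]
R5 ← R5 + (1/3)·R3: [0, 0, 0, -61/3, -23/3, 56/3]
R5 ← R5 + (61/68)·R4: [0, 0, 0, 0, -135/68, 45/34]
Echelon form has 5 nonzero rows, so rank(C) = 5.
The rank gives the maximum number of linearly independent rows: 5.

5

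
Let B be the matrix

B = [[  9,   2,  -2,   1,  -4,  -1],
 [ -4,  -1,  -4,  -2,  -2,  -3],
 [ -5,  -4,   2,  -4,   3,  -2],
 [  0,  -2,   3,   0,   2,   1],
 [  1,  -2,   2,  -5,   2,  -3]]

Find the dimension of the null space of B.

Row reduce to echelon form.
R2 ← R2 + (4/9)·R1: [0, -1/9, -44/9, -14/9, -34/9, -31/9]
R3 ← R3 + (5/9)·R1: [0, -26/9, 8/9, -31/9, 7/9, -23/9]
R5 ← R5 − (1/9)·R1: [0, -20/9, 20/9, -46/9, 22/9, -26/9]
R3 ← R3 − (26)·R2: [0, 0, 128, 37, 99, 87]
R4 ← R4 − (18)·R2: [0, 0, 91, 28, 70, 63]
R5 ← R5 − (20)·R2: [0, 0, 100, 26, 78, 66]
R4 ← R4 − (91/128)·R3: [0, 0, 0, 217/128, -49/128, 147/128]
R5 ← R5 − (25/32)·R3: [0, 0, 0, -93/32, 21/32, -63/32]
R5 ← R5 + (12/7)·R4: [0, 0, 0, 0, 0, 0]
4 nonzero rows, so rank(B) = 4.
B has 6 columns; by rank–nullity, nullity = 6 − 4 = 2.

2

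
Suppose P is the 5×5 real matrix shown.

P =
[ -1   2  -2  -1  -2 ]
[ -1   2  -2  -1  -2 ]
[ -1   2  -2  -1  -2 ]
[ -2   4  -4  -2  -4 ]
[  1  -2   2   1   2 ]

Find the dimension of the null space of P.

Row reduce to echelon form.
R2 ← R2 − R1: [0, 0, 0, 0, 0]
R3 ← R3 − R1: [0, 0, 0, 0, 0]
R4 ← R4 − (2)·R1: [0, 0, 0, 0, 0]
R5 ← R5 + R1: [0, 0, 0, 0, 0]
1 nonzero row, so rank(P) = 1.
P has 5 columns; by rank–nullity, nullity = 5 − 1 = 4.

4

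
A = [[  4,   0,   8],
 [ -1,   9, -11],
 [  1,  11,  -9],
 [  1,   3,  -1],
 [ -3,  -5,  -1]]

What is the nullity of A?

Row reduce to echelon form.
R2 ← R2 + (1/4)·R1: [0, 9, -9]
R3 ← R3 − (1/4)·R1: [0, 11, -11]
R4 ← R4 − (1/4)·R1: [0, 3, -3]
R5 ← R5 + (3/4)·R1: [0, -5, 5]
R3 ← R3 − (11/9)·R2: [0, 0, 0]
R4 ← R4 − (1/3)·R2: [0, 0, 0]
R5 ← R5 + (5/9)·R2: [0, 0, 0]
2 nonzero rows, so rank(A) = 2.
A has 3 columns; by rank–nullity, nullity = 3 − 2 = 1.

1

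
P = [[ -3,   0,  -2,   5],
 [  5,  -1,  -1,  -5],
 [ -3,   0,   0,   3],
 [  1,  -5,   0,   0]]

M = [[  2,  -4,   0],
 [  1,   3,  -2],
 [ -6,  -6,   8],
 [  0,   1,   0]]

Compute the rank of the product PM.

3

First compute PM:
[[  6,  29, -16],
 [ 15, -22,  -6],
 [ -6,  15,   0],
 [ -3, -19,  10]]
Now row reduce the product.
R2 ← R2 − (5/2)·R1: [0, -189/2, 34]
R3 ← R3 + R1: [0, 44, -16]
R4 ← R4 + (1/2)·R1: [0, -9/2, 2]
R3 ← R3 + (88/189)·R2: [0, 0, -32/189]
R4 ← R4 − (1/21)·R2: [0, 0, 8/21]
R4 ← R4 + (9/4)·R3: [0, 0, 0]
3 nonzero rows, so rank(PM) = 3.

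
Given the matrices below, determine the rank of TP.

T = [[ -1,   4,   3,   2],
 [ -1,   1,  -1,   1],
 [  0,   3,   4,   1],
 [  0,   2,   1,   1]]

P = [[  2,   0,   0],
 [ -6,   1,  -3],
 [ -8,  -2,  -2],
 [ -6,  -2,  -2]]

First compute TP:
[[-62,  -6, -22],
 [ -6,   1,  -3],
 [-56,  -7, -19],
 [-26,  -2, -10]]
Now row reduce the product.
R2 ← R2 − (3/31)·R1: [0, 49/31, -27/31]
R3 ← R3 − (28/31)·R1: [0, -49/31, 27/31]
R4 ← R4 − (13/31)·R1: [0, 16/31, -24/31]
R3 ← R3 + R2: [0, 0, 0]
R4 ← R4 − (16/49)·R2: [0, 0, -24/49]
Swap R3 ↔ R4
3 nonzero rows, so rank(TP) = 3.

3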